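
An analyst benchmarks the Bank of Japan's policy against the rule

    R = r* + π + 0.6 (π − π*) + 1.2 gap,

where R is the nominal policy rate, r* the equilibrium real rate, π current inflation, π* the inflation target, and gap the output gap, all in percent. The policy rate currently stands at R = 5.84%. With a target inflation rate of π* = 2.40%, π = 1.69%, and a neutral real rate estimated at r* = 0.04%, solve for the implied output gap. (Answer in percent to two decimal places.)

3.78%

1.2 gap = 5.84 − 0.04 − 1.69 − 0.6 × (1.69 − 2.40) = 4.536
gap = 4.536 / 1.2 = 3.78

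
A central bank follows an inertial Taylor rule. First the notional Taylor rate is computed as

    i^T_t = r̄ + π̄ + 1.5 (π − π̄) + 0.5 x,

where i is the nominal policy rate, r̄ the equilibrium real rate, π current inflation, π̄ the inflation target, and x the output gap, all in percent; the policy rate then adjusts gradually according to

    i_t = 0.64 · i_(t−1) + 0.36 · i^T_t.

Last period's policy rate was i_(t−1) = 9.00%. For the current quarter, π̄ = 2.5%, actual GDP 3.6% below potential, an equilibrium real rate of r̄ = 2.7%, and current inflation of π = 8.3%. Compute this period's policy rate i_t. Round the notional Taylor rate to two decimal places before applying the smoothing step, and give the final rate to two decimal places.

10.12%

Output 3.6% below potential → x = -3.6.
i^T_t = 2.7 + 2.5 + 1.5 × (8.3 − 2.5) + 0.5 × (-3.6)
   = 2.7 + 2.5 + 8.7 − 1.8 = 12.10
i_t = 0.64 × 9.00 + 0.36 × 12.10 = 5.76 + 4.356 = 10.12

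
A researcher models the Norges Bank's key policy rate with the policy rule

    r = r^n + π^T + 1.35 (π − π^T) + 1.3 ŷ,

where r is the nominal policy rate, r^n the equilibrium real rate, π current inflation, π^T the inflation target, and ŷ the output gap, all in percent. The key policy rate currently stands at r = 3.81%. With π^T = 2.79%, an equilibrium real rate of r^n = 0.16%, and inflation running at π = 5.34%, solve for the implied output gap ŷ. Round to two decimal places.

1.3 ŷ = 3.81 − 0.16 − 2.79 − 1.35 × (5.34 − 2.79) = -2.5825
ŷ = -2.5825 / 1.3 = -1.99

-1.99%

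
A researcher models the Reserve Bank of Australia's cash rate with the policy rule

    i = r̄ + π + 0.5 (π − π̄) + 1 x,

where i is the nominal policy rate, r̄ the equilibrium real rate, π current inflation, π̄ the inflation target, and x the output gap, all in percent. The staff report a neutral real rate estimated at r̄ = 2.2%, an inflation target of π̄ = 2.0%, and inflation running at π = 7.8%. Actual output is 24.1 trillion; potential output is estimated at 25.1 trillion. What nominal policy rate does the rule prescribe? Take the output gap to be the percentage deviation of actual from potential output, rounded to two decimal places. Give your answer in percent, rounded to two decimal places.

8.92%

Output gap = 100 × (24.1 − 25.1) / 25.1 = -3.98%.
i = 2.20 + 7.80 + 0.5 × (7.80 − 2.00) + 1 × (-3.98)
   = 2.20 + 7.8 + 2.9 − 3.98 = 8.92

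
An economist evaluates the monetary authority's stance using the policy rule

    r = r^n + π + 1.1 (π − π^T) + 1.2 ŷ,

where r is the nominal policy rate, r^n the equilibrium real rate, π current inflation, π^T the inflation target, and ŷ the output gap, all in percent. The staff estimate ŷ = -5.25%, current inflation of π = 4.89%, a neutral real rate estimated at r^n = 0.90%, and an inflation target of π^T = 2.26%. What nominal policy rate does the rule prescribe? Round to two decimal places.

2.38%

r = 0.90 + 4.89 + 1.1 × (4.89 − 2.26) + 1.2 × (-5.25)
   = 0.90 + 4.89 + 2.893 − 6.3 = 2.38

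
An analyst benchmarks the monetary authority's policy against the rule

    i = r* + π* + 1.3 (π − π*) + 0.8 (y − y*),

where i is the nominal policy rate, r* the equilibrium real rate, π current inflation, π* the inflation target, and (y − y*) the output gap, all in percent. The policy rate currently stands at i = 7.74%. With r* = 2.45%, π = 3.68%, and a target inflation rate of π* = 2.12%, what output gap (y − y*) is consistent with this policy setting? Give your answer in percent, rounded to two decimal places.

0.8 (y − y*) = 7.74 − 2.45 − 2.12 − 1.3 × (3.68 − 2.12) = 1.142
(y − y*) = 1.142 / 0.8 = 1.43

1.43%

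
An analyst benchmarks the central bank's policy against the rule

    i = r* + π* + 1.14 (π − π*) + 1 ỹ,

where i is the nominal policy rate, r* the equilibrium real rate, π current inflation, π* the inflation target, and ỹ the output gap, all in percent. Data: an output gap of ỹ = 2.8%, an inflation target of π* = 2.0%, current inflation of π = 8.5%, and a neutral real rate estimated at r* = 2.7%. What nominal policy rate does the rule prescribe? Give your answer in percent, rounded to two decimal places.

i = 2.7 + 2.0 + 1.14 × (8.5 − 2.0) + 1 × 2.8
   = 2.7 + 2 + 7.41 + 2.8 = 14.91

14.91%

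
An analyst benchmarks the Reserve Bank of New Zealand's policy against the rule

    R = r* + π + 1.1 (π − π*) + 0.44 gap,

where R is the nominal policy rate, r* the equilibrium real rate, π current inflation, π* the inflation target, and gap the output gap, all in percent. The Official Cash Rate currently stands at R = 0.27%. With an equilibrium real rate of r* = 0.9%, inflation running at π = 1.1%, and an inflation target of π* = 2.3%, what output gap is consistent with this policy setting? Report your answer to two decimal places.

-0.93%

0.44 gap = 0.27 − 0.9 − 1.1 − 1.1 × (1.1 − 2.3) = -0.41
gap = -0.41 / 0.44 = -0.93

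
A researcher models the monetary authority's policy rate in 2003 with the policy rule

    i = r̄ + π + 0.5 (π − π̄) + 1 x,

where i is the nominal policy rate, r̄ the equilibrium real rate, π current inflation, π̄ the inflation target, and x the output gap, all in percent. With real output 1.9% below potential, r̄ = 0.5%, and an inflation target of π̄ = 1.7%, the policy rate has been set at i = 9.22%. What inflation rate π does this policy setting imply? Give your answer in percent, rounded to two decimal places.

7.65%

Output 1.9% below potential → x = -1.9.
Collecting π: i = r̄ + (1 + 0.5) π − 0.5 π̄ + 1 x
1.5 π = 9.22 − 0.5 + 0.5 × 1.7 − 1 × (-1.9) = 11.47
π = 11.47 / 1.5 = 7.65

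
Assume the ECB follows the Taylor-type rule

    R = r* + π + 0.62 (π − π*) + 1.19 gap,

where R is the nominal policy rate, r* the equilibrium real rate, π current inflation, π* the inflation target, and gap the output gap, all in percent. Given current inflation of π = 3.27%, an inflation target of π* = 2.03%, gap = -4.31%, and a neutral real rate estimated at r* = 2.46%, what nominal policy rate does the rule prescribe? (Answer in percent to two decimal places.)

R = 2.46 + 3.27 + 0.62 × (3.27 − 2.03) + 1.19 × (-4.31)
   = 2.46 + 3.27 + 0.7688 − 5.1289 = 1.37

1.37%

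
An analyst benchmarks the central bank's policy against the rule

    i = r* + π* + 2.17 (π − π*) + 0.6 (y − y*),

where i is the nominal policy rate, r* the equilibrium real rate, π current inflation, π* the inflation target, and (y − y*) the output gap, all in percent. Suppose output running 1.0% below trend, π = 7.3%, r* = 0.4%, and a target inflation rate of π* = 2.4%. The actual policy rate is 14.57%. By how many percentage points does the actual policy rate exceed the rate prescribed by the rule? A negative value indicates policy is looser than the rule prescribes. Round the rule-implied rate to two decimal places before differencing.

1.74 pp

Output 1.0% below potential → (y − y*) = -1.0.
i = 0.4 + 2.4 + 2.17 × (7.3 − 2.4) + 0.6 × (-1.0)
   = 0.4 + 2.4 + 10.633 − 0.6 = 12.83
Deviation = 14.57 − 12.83 = 1.74 pp.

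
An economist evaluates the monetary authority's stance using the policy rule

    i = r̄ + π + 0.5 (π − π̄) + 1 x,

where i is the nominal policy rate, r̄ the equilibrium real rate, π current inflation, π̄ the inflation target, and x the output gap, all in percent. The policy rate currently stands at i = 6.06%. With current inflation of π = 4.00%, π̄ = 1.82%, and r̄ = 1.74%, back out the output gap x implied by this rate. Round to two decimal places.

1 x = 6.06 − 1.74 − 4.00 − 0.5 × (4.00 − 1.82) = -0.77
x = -0.77 / 1 = -0.77

-0.77%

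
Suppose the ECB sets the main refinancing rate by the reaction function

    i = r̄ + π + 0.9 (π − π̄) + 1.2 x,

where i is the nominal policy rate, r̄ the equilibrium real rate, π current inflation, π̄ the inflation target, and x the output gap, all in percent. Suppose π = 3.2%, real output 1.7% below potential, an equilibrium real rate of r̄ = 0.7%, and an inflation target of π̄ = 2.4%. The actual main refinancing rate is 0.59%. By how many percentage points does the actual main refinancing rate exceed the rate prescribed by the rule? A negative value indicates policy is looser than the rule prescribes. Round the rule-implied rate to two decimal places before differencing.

-1.99 pp

Output 1.7% below potential → x = -1.7.
i = 0.7 + 3.2 + 0.9 × (3.2 − 2.4) + 1.2 × (-1.7)
   = 0.7 + 3.2 + 0.72 − 2.04 = 2.58
Deviation = 0.59 − 2.58 = -1.99 pp.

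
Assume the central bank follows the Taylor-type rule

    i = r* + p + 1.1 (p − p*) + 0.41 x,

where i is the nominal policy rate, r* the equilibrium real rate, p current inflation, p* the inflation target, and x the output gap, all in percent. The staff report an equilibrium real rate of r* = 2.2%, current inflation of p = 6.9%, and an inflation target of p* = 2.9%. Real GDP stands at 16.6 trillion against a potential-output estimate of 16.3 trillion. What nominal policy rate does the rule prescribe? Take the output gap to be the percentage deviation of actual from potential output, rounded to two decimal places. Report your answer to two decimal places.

Output gap = 100 × (16.6 − 16.3) / 16.3 = 1.84%.
i = 2.20 + 6.90 + 1.1 × (6.90 − 2.90) + 0.41 × 1.84
   = 2.20 + 6.9 + 4.4 + 0.7544 = 14.25

14.25%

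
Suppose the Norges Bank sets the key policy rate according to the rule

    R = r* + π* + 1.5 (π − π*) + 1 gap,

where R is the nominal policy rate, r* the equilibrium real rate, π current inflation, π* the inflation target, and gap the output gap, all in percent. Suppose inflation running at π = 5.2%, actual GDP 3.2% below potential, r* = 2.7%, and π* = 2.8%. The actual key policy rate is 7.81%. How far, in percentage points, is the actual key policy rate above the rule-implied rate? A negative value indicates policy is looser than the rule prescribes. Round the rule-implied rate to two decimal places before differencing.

1.91 pp

Output 3.2% below potential → gap = -3.2.
R = 2.7 + 2.8 + 1.5 × (5.2 − 2.8) + 1 × (-3.2)
   = 2.7 + 2.8 + 3.6 − 3.2 = 5.90
Deviation = 7.81 − 5.90 = 1.91 pp.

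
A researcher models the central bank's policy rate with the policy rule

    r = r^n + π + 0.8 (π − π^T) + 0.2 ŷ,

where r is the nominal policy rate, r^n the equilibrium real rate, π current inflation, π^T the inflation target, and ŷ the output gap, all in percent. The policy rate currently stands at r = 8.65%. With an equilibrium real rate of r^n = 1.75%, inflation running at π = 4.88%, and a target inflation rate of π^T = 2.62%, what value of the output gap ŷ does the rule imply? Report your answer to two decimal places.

0.2 ŷ = 8.65 − 1.75 − 4.88 − 0.8 × (4.88 − 2.62) = 0.212
ŷ = 0.212 / 0.2 = 1.06

1.06%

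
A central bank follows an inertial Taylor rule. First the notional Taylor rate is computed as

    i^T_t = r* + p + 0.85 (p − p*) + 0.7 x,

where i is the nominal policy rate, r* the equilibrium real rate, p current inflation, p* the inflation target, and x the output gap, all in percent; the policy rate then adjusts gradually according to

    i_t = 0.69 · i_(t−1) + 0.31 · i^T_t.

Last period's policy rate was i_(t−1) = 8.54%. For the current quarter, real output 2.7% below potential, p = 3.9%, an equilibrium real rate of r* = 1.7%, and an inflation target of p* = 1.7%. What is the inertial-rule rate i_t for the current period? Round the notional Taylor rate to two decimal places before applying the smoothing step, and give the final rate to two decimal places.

Output 2.7% below potential → x = -2.7.
i^T_t = 1.7 + 3.9 + 0.85 × (3.9 − 1.7) + 0.7 × (-2.7)
   = 1.7 + 3.9 + 1.87 − 1.89 = 5.58
i_t = 0.69 × 8.54 + 0.31 × 5.58 = 5.8926 + 1.7298 = 7.62

7.62%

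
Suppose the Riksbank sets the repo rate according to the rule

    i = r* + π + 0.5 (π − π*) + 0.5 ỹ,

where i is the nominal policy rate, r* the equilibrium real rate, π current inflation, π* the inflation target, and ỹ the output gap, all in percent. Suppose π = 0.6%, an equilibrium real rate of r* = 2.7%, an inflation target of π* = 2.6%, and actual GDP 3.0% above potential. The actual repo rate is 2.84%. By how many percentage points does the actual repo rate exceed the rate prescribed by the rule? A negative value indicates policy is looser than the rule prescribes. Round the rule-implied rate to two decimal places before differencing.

Output 3.0% above potential → ỹ = 3.0.
i = 2.7 + 0.6 + 0.5 × (0.6 − 2.6) + 0.5 × 3.0
   = 2.7 + 0.6 − 1 + 1.5 = 3.80
Deviation = 2.84 − 3.80 = -0.96 pp.

-0.96 pp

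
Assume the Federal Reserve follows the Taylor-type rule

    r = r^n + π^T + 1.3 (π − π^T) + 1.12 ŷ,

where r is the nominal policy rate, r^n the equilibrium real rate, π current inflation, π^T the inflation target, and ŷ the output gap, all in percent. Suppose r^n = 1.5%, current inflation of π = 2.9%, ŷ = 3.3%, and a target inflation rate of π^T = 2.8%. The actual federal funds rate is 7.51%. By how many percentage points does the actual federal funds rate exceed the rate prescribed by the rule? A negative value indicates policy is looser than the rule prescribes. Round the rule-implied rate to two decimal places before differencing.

r = 1.5 + 2.8 + 1.3 × (2.9 − 2.8) + 1.12 × 3.3
   = 1.5 + 2.8 + 0.13 + 3.696 = 8.13
Deviation = 7.51 − 8.13 = -0.62 pp.

-0.62 pp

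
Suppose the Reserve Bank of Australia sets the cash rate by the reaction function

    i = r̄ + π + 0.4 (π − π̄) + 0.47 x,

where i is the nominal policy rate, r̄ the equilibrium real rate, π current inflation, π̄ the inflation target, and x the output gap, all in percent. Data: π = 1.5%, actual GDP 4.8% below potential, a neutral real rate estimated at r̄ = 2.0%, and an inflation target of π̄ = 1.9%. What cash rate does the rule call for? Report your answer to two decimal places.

Output 4.8% below potential → x = -4.8.
i = 2.0 + 1.5 + 0.4 × (1.5 − 1.9) + 0.47 × (-4.8)
   = 2.0 + 1.5 − 0.16 − 2.256 = 1.08

1.08%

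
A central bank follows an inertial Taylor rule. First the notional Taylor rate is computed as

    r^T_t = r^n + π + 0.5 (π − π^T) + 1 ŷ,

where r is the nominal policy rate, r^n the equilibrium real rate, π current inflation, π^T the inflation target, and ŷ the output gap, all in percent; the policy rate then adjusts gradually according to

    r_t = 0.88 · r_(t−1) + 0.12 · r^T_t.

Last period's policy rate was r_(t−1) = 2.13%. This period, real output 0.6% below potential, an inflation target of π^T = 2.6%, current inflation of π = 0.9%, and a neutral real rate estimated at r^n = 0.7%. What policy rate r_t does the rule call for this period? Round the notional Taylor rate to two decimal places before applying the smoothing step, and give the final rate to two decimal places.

1.89%

Output 0.6% below potential → ŷ = -0.6.
r^T_t = 0.7 + 0.9 + 0.5 × (0.9 − 2.6) + 1 × (-0.6)
   = 0.7 + 0.9 − 0.85 − 0.6 = 0.15
r_t = 0.88 × 2.13 + 0.12 × 0.15 = 1.8744 + 0.018 = 1.89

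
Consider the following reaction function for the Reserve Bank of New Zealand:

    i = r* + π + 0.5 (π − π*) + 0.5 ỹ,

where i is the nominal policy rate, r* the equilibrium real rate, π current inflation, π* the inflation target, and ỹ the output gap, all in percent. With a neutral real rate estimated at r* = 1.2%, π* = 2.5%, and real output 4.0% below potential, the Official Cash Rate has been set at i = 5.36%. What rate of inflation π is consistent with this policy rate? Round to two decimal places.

Output 4.0% below potential → ỹ = -4.0.
Collecting π: i = r* + (1 + 0.5) π − 0.5 π* + 0.5 ỹ
1.5 π = 5.36 − 1.2 + 0.5 × 2.5 − 0.5 × (-4.0) = 7.41
π = 7.41 / 1.5 = 4.94

4.94%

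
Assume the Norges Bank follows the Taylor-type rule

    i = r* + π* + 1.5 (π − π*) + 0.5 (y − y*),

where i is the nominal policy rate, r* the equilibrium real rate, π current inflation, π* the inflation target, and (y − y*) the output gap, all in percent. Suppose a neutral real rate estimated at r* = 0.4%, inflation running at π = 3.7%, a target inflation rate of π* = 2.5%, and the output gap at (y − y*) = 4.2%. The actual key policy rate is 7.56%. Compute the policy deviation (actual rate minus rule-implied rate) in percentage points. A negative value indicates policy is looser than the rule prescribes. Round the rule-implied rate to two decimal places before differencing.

i = 0.4 + 2.5 + 1.5 × (3.7 − 2.5) + 0.5 × 4.2
   = 0.4 + 2.5 + 1.8 + 2.1 = 6.80
Deviation = 7.56 − 6.80 = 0.76 pp.

0.76 pp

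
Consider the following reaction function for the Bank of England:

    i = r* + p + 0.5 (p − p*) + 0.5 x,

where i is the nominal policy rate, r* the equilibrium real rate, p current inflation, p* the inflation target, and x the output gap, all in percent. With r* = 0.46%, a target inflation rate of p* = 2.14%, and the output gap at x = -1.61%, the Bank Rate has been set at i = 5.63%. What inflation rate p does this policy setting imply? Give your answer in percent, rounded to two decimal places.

4.70%

Collecting p: i = r* + (1 + 0.5) p − 0.5 p* + 0.5 x
1.5 p = 5.63 − 0.46 + 0.5 × 2.14 − 0.5 × (-1.61) = 7.045
p = 7.045 / 1.5 = 4.70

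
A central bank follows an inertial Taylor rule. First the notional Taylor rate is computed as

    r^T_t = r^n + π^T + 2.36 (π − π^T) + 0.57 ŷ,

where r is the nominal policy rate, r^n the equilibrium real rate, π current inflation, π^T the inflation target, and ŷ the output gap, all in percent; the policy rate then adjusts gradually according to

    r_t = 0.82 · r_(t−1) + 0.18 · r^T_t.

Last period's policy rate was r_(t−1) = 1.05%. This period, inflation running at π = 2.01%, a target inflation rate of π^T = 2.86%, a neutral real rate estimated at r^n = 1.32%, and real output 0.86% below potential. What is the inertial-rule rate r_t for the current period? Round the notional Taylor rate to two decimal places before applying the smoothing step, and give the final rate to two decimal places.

1.16%

Output 0.86% below potential → ŷ = -0.86.
r^T_t = 1.32 + 2.86 + 2.36 × (2.01 − 2.86) + 0.57 × (-0.86)
   = 1.32 + 2.86 − 2.006 − 0.4902 = 1.68
r_t = 0.82 × 1.05 + 0.18 × 1.68 = 0.861 + 0.3024 = 1.16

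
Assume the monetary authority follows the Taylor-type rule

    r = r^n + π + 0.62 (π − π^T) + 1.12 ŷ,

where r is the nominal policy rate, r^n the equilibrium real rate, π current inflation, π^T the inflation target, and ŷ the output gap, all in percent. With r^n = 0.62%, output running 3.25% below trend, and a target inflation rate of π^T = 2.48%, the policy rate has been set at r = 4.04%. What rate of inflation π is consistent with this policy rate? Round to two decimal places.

5.31%

Output 3.25% below potential → ŷ = -3.25.
Collecting π: r = r^n + (1 + 0.62) π − 0.62 π^T + 1.12 ŷ
1.62 π = 4.04 − 0.62 + 0.62 × 2.48 − 1.12 × (-3.25) = 8.5976
π = 8.5976 / 1.62 = 5.31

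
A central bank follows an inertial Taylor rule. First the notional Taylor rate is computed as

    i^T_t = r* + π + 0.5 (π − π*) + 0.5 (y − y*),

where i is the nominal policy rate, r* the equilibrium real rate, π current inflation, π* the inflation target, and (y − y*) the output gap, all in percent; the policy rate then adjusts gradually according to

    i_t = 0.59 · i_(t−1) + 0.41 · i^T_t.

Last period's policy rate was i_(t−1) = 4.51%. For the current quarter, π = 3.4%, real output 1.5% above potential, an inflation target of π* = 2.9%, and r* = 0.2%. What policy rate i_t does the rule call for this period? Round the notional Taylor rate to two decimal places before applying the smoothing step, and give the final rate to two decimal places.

4.55%

Output 1.5% above potential → (y − y*) = 1.5.
i^T_t = 0.2 + 3.4 + 0.5 × (3.4 − 2.9) + 0.5 × 1.5
   = 0.2 + 3.4 + 0.25 + 0.75 = 4.60
i_t = 0.59 × 4.51 + 0.41 × 4.60 = 2.6609 + 1.886 = 4.55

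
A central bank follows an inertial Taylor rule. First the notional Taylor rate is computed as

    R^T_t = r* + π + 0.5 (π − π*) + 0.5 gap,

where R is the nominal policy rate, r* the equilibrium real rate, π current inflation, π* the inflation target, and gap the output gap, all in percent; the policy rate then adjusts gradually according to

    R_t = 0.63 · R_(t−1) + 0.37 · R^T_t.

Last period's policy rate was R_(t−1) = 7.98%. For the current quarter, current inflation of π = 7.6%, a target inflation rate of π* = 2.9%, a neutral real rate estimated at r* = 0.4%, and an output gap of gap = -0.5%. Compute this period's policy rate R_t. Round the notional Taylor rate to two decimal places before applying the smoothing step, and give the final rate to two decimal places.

8.76%

R^T_t = 0.4 + 7.6 + 0.5 × (7.6 − 2.9) + 0.5 × (-0.5)
   = 0.4 + 7.6 + 2.35 − 0.25 = 10.10
R_t = 0.63 × 7.98 + 0.37 × 10.10 = 5.0274 + 3.737 = 8.76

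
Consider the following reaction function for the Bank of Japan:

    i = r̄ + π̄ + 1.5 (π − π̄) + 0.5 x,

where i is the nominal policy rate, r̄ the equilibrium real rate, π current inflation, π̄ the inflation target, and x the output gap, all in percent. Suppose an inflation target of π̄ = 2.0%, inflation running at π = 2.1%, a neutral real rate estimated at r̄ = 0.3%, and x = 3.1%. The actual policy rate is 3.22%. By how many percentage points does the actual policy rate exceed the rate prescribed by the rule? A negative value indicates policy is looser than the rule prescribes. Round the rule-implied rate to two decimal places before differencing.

i = 0.3 + 2.0 + 1.5 × (2.1 − 2.0) + 0.5 × 3.1
   = 0.3 + 2 + 0.15 + 1.55 = 4.00
Deviation = 3.22 − 4.00 = -0.78 pp.

-0.78 pp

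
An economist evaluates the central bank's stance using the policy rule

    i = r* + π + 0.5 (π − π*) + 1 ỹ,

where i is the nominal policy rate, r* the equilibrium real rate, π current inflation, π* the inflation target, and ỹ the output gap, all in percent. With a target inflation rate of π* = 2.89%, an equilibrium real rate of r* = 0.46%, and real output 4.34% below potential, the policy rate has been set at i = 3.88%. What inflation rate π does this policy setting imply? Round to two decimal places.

Output 4.34% below potential → ỹ = -4.34.
Collecting π: i = r* + (1 + 0.5) π − 0.5 π* + 1 ỹ
1.5 π = 3.88 − 0.46 + 0.5 × 2.89 − 1 × (-4.34) = 9.205
π = 9.205 / 1.5 = 6.14

6.14%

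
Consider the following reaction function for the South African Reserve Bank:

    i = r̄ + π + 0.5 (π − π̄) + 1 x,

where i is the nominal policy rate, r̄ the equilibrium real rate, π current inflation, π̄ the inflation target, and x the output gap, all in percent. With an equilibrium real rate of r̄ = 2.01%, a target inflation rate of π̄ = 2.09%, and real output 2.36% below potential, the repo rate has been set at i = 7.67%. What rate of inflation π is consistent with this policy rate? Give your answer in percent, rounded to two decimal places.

6.04%

Output 2.36% below potential → x = -2.36.
Collecting π: i = r̄ + (1 + 0.5) π − 0.5 π̄ + 1 x
1.5 π = 7.67 − 2.01 + 0.5 × 2.09 − 1 × (-2.36) = 9.065
π = 9.065 / 1.5 = 6.04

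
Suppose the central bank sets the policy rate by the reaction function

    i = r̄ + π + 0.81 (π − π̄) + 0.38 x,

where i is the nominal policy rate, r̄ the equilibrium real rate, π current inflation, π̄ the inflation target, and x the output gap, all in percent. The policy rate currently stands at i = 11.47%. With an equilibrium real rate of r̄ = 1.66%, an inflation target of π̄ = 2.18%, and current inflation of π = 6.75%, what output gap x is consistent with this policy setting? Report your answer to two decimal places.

-1.69%

0.38 x = 11.47 − 1.66 − 6.75 − 0.81 × (6.75 − 2.18) = -0.6417
x = -0.6417 / 0.38 = -1.69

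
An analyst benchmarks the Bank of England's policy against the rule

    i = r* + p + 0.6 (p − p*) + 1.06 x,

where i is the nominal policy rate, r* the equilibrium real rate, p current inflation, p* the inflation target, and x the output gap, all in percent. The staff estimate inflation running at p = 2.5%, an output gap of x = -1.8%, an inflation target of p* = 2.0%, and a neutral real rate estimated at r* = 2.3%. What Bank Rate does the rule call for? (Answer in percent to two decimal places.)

3.19%

i = 2.3 + 2.5 + 0.6 × (2.5 − 2.0) + 1.06 × (-1.8)
   = 2.3 + 2.5 + 0.3 − 1.908 = 3.19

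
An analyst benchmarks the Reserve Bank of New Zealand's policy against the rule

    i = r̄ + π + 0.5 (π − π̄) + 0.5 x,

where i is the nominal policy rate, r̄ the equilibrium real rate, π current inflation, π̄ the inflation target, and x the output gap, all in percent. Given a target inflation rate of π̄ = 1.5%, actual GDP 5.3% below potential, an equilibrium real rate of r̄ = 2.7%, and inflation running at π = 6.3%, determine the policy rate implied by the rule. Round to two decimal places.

Output 5.3% below potential → x = -5.3.
i = 2.7 + 6.3 + 0.5 × (6.3 − 1.5) + 0.5 × (-5.3)
   = 2.7 + 6.3 + 2.4 − 2.65 = 8.75

8.75%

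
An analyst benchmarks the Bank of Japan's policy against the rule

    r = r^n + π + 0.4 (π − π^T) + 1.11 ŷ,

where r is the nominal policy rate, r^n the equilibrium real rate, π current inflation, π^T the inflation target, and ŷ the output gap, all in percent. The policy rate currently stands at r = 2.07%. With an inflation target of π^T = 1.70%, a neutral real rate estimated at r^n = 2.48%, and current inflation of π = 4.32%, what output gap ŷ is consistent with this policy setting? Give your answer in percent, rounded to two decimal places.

-5.21%

1.11 ŷ = 2.07 − 2.48 − 4.32 − 0.4 × (4.32 − 1.70) = -5.778
ŷ = -5.778 / 1.11 = -5.21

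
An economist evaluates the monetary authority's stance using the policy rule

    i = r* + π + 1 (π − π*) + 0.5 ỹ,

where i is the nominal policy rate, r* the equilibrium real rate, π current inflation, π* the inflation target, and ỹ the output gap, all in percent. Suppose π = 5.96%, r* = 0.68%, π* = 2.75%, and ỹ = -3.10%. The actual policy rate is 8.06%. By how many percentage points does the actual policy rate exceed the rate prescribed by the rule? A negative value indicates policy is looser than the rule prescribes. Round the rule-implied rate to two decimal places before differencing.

i = 0.68 + 5.96 + 1 × (5.96 − 2.75) + 0.5 × (-3.10)
   = 0.68 + 5.96 + 3.21 − 1.55 = 8.30
Deviation = 8.06 − 8.30 = -0.24 pp.

-0.24 pp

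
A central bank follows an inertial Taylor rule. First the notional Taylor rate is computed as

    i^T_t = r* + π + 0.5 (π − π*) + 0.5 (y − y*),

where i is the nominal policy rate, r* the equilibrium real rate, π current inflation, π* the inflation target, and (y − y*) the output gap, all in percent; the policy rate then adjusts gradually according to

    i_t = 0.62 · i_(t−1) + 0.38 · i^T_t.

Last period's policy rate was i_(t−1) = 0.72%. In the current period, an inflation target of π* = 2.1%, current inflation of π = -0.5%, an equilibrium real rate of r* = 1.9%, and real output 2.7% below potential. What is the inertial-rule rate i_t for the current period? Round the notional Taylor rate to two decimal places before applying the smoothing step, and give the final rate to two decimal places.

-0.03%

Output 2.7% below potential → (y − y*) = -2.7.
i^T_t = 1.9 + (-0.5) + 0.5 × (-0.5 − 2.1) + 0.5 × (-2.7)
   = 1.9 − 0.5 − 1.3 − 1.35 = -1.25
i_t = 0.62 × 0.72 + 0.38 × (-1.25) = 0.4464 − 0.475 = -0.03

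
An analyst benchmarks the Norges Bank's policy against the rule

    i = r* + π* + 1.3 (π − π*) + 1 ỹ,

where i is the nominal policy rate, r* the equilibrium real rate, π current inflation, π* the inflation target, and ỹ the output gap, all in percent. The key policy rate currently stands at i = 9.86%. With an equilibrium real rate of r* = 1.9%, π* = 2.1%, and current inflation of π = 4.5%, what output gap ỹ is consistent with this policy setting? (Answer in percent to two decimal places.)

2.74%

1 ỹ = 9.86 − 1.9 − 2.1 − 1.3 × (4.5 − 2.1) = 2.74
ỹ = 2.74 / 1 = 2.74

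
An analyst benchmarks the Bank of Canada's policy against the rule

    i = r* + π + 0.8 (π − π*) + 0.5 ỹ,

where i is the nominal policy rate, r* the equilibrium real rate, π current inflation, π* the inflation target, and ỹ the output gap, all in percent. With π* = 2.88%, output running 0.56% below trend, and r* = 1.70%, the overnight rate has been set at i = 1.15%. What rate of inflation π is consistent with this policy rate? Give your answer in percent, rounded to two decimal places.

1.13%

Output 0.56% below potential → ỹ = -0.56.
Collecting π: i = r* + (1 + 0.8) π − 0.8 π* + 0.5 ỹ
1.8 π = 1.15 − 1.70 + 0.8 × 2.88 − 0.5 × (-0.56) = 2.034
π = 2.034 / 1.8 = 1.13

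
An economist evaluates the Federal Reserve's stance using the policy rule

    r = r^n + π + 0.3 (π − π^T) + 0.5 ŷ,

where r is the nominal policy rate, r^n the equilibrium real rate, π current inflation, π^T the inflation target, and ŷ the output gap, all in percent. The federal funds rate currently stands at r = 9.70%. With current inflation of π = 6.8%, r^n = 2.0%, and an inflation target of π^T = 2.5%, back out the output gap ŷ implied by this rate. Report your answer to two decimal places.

0.5 ŷ = 9.70 − 2.0 − 6.8 − 0.3 × (6.8 − 2.5) = -0.39
ŷ = -0.39 / 0.5 = -0.78

-0.78%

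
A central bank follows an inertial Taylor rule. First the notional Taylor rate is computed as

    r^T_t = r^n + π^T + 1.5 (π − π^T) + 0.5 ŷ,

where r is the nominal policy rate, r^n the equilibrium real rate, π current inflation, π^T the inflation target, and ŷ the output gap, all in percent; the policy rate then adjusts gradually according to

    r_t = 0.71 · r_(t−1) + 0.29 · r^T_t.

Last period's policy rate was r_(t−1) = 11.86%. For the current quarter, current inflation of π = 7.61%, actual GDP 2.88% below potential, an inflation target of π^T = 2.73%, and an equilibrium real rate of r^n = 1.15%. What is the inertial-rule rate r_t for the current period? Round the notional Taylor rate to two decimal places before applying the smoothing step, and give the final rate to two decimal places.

Output 2.88% below potential → ŷ = -2.88.
r^T_t = 1.15 + 2.73 + 1.5 × (7.61 − 2.73) + 0.5 × (-2.88)
   = 1.15 + 2.73 + 7.32 − 1.44 = 9.76
r_t = 0.71 × 11.86 + 0.29 × 9.76 = 8.4206 + 2.8304 = 11.25

11.25%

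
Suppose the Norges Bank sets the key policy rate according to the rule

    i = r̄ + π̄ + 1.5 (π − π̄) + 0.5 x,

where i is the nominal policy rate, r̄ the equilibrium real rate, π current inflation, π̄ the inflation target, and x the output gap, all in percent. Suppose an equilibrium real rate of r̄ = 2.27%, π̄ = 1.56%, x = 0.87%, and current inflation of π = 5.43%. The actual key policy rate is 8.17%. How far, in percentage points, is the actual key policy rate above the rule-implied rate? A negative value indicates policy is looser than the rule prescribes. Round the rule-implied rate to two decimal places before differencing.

-1.90 pp

i = 2.27 + 1.56 + 1.5 × (5.43 − 1.56) + 0.5 × 0.87
   = 2.27 + 1.56 + 5.805 + 0.435 = 10.07
Deviation = 8.17 − 10.07 = -1.90 pp.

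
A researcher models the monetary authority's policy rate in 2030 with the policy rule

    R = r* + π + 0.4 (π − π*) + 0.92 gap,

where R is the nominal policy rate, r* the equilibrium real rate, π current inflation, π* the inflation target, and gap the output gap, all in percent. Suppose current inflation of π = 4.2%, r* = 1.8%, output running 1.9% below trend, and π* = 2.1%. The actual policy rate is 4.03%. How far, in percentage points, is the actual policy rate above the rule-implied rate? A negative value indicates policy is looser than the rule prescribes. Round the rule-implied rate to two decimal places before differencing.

-1.06 pp

Output 1.9% below potential → gap = -1.9.
R = 1.8 + 4.2 + 0.4 × (4.2 − 2.1) + 0.92 × (-1.9)
   = 1.8 + 4.2 + 0.84 − 1.748 = 5.09
Deviation = 4.03 − 5.09 = -1.06 pp.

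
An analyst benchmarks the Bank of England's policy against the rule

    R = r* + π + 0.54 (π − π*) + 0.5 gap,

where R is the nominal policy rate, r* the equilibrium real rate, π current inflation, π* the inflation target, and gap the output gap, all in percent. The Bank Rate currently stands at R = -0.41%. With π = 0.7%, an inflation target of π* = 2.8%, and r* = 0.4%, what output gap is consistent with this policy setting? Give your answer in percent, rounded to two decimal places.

-0.75%

0.5 gap = -0.41 − 0.4 − 0.7 − 0.54 × (0.7 − 2.8) = -0.376
gap = -0.376 / 0.5 = -0.75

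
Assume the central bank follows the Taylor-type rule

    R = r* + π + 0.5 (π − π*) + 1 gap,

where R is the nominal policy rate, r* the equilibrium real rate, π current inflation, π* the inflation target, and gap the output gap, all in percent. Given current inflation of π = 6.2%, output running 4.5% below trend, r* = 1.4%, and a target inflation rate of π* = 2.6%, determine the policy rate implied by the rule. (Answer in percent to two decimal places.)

Output 4.5% below potential → gap = -4.5.
R = 1.4 + 6.2 + 0.5 × (6.2 − 2.6) + 1 × (-4.5)
   = 1.4 + 6.2 + 1.8 − 4.5 = 4.90

4.90%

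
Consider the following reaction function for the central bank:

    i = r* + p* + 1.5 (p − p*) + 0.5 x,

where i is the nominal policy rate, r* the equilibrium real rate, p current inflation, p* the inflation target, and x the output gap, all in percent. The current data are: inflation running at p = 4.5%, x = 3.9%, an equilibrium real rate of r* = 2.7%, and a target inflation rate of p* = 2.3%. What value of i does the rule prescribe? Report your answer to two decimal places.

i = 2.7 + 2.3 + 1.5 × (4.5 − 2.3) + 0.5 × 3.9
   = 2.7 + 2.3 + 3.3 + 1.95 = 10.25

10.25%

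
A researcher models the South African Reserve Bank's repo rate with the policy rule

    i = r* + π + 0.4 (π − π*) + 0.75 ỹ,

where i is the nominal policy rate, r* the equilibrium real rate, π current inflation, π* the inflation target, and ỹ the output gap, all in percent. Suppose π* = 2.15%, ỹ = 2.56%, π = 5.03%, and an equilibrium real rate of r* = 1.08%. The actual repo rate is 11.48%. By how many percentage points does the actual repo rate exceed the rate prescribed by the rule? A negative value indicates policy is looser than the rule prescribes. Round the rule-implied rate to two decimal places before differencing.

i = 1.08 + 5.03 + 0.4 × (5.03 − 2.15) + 0.75 × 2.56
   = 1.08 + 5.03 + 1.152 + 1.92 = 9.18
Deviation = 11.48 − 9.18 = 2.30 pp.

2.30 pp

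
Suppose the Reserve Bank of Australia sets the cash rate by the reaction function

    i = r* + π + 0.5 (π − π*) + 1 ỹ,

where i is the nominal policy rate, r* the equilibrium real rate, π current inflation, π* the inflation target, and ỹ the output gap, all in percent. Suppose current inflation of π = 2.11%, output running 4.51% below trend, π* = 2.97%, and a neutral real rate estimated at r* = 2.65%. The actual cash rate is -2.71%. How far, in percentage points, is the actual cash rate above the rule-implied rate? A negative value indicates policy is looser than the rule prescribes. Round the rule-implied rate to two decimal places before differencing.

-2.53 pp

Output 4.51% below potential → ỹ = -4.51.
i = 2.65 + 2.11 + 0.5 × (2.11 − 2.97) + 1 × (-4.51)
   = 2.65 + 2.11 − 0.43 − 4.51 = -0.18
Deviation = -2.71 − (-0.18) = -2.53 pp.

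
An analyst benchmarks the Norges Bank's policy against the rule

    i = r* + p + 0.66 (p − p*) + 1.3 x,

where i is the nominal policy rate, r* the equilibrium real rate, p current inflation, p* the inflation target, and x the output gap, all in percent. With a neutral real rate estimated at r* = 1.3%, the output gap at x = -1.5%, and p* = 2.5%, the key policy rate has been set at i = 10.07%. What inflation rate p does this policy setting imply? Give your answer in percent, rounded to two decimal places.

Collecting p: i = r* + (1 + 0.66) p − 0.66 p* + 1.3 x
1.66 p = 10.07 − 1.3 + 0.66 × 2.5 − 1.3 × (-1.5) = 12.37
p = 12.37 / 1.66 = 7.45

7.45%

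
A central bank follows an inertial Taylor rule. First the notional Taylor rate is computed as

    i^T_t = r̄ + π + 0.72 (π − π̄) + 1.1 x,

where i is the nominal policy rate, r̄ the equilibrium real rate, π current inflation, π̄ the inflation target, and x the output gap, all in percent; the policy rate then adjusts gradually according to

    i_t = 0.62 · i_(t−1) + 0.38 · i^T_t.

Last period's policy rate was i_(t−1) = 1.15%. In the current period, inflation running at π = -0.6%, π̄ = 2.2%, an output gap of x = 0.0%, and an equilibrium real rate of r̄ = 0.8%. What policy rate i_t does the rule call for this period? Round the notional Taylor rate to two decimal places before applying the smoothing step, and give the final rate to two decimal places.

0.02%

i^T_t = 0.8 + (-0.6) + 0.72 × (-0.6 − 2.2) + 1.1 × 0.0
   = 0.8 − 0.6 − 2.016 + 0 = -1.82
i_t = 0.62 × 1.15 + 0.38 × (-1.82) = 0.713 − 0.6916 = 0.02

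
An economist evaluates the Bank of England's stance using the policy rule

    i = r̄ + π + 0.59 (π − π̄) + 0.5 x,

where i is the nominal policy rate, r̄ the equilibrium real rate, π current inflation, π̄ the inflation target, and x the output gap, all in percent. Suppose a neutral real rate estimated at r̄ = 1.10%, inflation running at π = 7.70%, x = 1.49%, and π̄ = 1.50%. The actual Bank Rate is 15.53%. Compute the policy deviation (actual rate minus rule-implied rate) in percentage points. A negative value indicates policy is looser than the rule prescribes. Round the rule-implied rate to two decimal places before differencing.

2.33 pp

i = 1.10 + 7.70 + 0.59 × (7.70 − 1.50) + 0.5 × 1.49
   = 1.10 + 7.7 + 3.658 + 0.745 = 13.20
Deviation = 15.53 − 13.20 = 2.33 pp.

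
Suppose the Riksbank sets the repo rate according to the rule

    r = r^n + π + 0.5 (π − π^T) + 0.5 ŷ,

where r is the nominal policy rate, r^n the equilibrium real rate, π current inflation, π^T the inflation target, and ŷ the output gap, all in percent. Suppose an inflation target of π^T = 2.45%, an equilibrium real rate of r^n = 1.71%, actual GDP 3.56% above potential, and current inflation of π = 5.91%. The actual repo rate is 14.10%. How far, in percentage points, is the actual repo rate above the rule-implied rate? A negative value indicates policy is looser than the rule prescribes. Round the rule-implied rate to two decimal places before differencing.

Output 3.56% above potential → ŷ = 3.56.
r = 1.71 + 5.91 + 0.5 × (5.91 − 2.45) + 0.5 × 3.56
   = 1.71 + 5.91 + 1.73 + 1.78 = 11.13
Deviation = 14.10 − 11.13 = 2.97 pp.

2.97 pp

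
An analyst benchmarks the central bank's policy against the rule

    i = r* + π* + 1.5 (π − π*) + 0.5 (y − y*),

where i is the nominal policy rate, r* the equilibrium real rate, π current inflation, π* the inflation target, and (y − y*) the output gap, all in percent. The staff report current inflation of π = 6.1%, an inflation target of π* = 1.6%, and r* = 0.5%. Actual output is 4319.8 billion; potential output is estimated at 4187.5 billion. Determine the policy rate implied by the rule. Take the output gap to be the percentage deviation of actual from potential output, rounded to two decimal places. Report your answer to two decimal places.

Output gap = 100 × (4319.8 − 4187.5) / 4187.5 = 3.16%.
i = 0.50 + 1.60 + 1.5 × (6.10 − 1.60) + 0.5 × 3.16
   = 0.50 + 1.6 + 6.75 + 1.58 = 10.43

10.43%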